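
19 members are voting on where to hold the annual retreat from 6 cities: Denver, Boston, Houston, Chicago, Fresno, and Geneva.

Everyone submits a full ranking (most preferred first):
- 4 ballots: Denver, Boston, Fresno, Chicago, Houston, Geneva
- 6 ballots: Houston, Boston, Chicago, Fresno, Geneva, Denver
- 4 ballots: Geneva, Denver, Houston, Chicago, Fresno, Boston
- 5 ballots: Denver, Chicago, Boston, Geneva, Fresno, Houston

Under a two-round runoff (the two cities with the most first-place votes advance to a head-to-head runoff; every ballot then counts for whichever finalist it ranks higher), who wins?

Denver

Round 1 first-place votes: Denver 9, Boston 0, Houston 6, Chicago 0, Fresno 0, Geneva 4. Denver and Houston advance.
Runoff: Denver is ranked above Houston on 13 ballots, Houston above Denver on 6.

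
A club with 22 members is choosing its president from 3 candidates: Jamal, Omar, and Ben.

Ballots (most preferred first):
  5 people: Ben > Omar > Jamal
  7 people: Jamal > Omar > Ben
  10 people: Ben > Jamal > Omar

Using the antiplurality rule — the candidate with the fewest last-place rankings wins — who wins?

Last-place votes: Jamal 5, Omar 10, Ben 7.

Jamal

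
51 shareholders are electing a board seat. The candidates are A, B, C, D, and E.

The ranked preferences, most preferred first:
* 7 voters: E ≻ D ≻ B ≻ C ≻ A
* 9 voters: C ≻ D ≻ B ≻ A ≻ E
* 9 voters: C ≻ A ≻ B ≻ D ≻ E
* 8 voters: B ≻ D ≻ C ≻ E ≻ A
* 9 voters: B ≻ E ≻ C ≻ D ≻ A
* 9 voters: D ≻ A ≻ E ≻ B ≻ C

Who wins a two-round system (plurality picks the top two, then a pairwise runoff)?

Round 1 first-place votes: A 0, B 17, C 18, D 9, E 7. C and B advance.
Runoff: C is ranked above B on 18 ballots, B above C on 33.

B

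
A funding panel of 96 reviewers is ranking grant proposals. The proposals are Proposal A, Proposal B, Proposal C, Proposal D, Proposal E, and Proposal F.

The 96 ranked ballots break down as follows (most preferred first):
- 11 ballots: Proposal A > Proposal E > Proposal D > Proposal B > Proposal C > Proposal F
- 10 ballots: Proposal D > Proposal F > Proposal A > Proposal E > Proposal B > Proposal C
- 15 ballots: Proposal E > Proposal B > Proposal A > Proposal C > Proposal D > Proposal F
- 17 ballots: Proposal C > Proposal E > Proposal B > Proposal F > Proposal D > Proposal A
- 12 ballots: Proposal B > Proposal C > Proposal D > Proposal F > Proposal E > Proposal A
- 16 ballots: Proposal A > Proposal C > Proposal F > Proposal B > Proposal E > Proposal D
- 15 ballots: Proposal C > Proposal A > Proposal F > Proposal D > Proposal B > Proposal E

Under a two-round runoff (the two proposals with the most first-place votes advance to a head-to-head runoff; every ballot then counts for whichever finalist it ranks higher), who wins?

Proposal A

Round 1 first-place votes: Proposal A 27, Proposal B 12, Proposal C 32, Proposal D 10, Proposal E 15, Proposal F 0. Proposal C and Proposal A advance.
Runoff: Proposal C is ranked above Proposal A on 44 ballots, Proposal A above Proposal C on 52.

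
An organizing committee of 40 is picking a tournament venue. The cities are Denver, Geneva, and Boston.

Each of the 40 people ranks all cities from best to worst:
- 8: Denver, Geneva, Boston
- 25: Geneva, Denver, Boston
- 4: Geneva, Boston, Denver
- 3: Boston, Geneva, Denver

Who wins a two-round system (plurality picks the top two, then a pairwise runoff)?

Geneva

Round 1 first-place votes: Denver 8, Geneva 29, Boston 3. Geneva and Denver advance.
Runoff: Geneva is ranked above Denver on 32 ballots, Denver above Geneva on 8.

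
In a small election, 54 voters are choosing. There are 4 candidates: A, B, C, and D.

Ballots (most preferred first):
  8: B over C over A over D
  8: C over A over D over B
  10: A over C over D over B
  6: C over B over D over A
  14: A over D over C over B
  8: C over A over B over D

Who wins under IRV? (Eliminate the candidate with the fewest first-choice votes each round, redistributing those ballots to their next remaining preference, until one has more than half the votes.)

C

Round 1: A 24, B 8, C 22, D 0. D eliminated.
Round 2: A 24, B 8, C 22. B eliminated.
Round 3: A 24, C 30. C has a majority (≥28).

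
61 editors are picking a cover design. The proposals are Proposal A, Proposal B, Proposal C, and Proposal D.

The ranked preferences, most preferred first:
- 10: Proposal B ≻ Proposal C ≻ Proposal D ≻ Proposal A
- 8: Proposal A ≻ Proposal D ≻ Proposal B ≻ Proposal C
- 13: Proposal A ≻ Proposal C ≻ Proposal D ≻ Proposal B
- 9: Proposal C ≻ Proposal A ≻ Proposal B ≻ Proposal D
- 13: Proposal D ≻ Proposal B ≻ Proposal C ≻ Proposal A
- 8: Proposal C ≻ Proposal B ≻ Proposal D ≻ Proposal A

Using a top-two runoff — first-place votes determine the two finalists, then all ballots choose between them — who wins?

Proposal C

Round 1 first-place votes: Proposal A 21, Proposal B 10, Proposal C 17, Proposal D 13. Proposal A and Proposal C advance.
Runoff: Proposal A is ranked above Proposal C on 21 ballots, Proposal C above Proposal A on 40.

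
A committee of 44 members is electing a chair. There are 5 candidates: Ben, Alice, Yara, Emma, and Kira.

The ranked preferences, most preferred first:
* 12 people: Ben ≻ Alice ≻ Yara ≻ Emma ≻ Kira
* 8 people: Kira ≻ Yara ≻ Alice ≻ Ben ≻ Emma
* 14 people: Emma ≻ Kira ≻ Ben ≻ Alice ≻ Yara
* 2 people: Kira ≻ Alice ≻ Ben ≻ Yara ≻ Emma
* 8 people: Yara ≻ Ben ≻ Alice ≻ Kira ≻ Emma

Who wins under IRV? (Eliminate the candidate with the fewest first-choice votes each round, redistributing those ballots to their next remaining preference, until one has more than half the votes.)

Ben

Round 1: Ben 12, Alice 0, Yara 8, Emma 14, Kira 10. Alice eliminated.
Round 2: Ben 12, Yara 8, Emma 14, Kira 10. Yara eliminated.
Round 3: Ben 20, Emma 14, Kira 10. Kira eliminated.
Round 4: Ben 30, Emma 14. Ben has a majority (≥23).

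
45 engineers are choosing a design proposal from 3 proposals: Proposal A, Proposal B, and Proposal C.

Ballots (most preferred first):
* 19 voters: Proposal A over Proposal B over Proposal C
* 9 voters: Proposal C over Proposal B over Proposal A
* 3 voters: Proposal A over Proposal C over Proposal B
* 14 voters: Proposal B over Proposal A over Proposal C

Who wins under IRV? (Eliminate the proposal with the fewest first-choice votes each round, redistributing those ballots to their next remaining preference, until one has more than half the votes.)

Proposal B

Round 1: Proposal A 22, Proposal B 14, Proposal C 9. Proposal C eliminated.
Round 2: Proposal A 22, Proposal B 23. Proposal B has a majority (≥23).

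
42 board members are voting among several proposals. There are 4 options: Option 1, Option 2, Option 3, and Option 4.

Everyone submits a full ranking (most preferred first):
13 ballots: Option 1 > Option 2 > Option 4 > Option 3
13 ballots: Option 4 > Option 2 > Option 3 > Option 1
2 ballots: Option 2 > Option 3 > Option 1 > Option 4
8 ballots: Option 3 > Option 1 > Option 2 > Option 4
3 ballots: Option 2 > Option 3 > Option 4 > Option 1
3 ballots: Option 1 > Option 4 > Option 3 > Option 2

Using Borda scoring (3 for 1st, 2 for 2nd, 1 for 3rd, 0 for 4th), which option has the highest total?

Option 2

Option 1: 13×3 + 13×0 + 2×1 + 8×2 + 3×0 + 3×3 = 66
Option 2: 13×2 + 13×2 + 2×3 + 8×1 + 3×3 + 3×0 = 75
Option 3: 13×0 + 13×1 + 2×2 + 8×3 + 3×2 + 3×1 = 50
Option 4: 13×1 + 13×3 + 2×0 + 8×0 + 3×1 + 3×2 = 61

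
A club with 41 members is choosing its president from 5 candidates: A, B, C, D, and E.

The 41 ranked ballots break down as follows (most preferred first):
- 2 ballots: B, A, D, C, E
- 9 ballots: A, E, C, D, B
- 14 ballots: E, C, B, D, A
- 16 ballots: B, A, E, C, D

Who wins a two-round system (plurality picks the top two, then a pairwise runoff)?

Round 1 first-place votes: A 9, B 18, C 0, D 0, E 14. B and E advance.
Runoff: B is ranked above E on 18 ballots, E above B on 23.

E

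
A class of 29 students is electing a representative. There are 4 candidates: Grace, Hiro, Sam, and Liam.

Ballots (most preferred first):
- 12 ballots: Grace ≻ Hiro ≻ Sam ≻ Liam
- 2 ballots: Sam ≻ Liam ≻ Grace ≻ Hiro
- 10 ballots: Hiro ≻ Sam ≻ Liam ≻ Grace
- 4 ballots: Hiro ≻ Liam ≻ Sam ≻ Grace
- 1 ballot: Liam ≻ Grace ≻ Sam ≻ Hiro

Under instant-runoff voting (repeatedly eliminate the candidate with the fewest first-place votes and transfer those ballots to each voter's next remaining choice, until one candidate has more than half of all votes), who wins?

Grace

Round 1: Grace 12, Hiro 14, Sam 2, Liam 1. Liam eliminated.
Round 2: Grace 13, Hiro 14, Sam 2. Sam eliminated.
Round 3: Grace 15, Hiro 14. Grace has a majority (≥15).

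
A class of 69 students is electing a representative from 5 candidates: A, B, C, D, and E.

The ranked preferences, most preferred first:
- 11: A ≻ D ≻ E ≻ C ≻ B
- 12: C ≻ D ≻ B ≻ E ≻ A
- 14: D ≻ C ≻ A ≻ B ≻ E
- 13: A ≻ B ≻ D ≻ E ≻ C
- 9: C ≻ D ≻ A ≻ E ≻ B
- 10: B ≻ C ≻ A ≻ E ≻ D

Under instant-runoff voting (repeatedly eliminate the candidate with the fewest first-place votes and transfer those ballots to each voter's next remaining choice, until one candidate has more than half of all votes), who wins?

C

Round 1: A 24, B 10, C 21, D 14, E 0. E eliminated.
Round 2: A 24, B 10, C 21, D 14. B eliminated.
Round 3: A 24, C 31, D 14. D eliminated.
Round 4: A 24, C 45. C has a majority (≥35).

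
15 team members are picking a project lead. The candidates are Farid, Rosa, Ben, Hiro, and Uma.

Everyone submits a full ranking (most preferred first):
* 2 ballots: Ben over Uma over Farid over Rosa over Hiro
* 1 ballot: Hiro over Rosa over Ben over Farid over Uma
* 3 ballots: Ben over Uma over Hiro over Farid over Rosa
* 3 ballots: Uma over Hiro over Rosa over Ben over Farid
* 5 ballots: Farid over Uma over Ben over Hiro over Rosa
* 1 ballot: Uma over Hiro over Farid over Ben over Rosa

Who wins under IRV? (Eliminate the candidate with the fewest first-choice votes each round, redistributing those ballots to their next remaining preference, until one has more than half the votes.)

Round 1: Farid 5, Rosa 0, Ben 5, Hiro 1, Uma 4. Rosa eliminated.
Round 2: Farid 5, Ben 5, Hiro 1, Uma 4. Hiro eliminated.
Round 3: Farid 5, Ben 6, Uma 4. Uma eliminated.
Round 4: Farid 6, Ben 9. Ben has a majority (≥8).

Ben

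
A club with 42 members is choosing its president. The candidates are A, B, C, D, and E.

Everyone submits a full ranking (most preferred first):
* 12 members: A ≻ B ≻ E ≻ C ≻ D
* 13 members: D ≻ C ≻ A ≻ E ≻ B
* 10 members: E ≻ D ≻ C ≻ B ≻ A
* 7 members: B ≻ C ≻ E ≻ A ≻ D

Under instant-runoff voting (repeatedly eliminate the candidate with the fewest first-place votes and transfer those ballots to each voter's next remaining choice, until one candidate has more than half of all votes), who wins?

Round 1: A 12, B 7, C 0, D 13, E 10. C eliminated.
Round 2: A 12, B 7, D 13, E 10. B eliminated.
Round 3: A 12, D 13, E 17. A eliminated.
Round 4: D 13, E 29. E has a majority (≥22).

E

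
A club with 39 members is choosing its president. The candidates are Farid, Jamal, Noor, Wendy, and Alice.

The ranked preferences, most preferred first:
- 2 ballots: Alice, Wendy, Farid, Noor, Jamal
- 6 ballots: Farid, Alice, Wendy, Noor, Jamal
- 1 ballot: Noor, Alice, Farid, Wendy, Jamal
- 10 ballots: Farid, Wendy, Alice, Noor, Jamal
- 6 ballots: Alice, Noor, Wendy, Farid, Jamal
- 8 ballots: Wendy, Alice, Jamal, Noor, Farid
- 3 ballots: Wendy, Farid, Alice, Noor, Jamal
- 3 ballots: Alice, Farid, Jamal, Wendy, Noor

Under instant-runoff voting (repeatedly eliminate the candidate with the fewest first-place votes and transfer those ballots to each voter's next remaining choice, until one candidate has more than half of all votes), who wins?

Alice

Round 1: Farid 16, Jamal 0, Noor 1, Wendy 11, Alice 11. Jamal eliminated.
Round 2: Farid 16, Noor 1, Wendy 11, Alice 11. Noor eliminated.
Round 3: Farid 16, Wendy 11, Alice 12. Wendy eliminated.
Round 4: Farid 19, Alice 20. Alice has a majority (≥20).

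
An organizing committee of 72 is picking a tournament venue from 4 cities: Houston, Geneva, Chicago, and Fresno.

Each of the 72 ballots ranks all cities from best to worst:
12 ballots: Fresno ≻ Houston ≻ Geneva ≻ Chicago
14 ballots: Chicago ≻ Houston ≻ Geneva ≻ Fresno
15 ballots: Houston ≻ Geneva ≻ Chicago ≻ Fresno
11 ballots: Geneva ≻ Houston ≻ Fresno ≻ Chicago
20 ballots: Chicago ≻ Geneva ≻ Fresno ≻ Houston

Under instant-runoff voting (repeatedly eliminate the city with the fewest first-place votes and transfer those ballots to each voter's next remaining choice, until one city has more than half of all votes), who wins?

Houston

Round 1: Houston 15, Geneva 11, Chicago 34, Fresno 12. Geneva eliminated.
Round 2: Houston 26, Chicago 34, Fresno 12. Fresno eliminated.
Round 3: Houston 38, Chicago 34. Houston has a majority (≥37).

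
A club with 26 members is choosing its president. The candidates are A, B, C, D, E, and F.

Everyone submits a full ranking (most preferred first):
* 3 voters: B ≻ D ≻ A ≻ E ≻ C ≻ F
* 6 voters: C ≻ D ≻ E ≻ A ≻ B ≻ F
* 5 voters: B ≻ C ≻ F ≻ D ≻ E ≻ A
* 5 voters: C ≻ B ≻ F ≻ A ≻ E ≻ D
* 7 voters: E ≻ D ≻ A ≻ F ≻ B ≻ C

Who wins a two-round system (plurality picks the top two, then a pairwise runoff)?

Round 1 first-place votes: A 0, B 8, C 11, D 0, E 7, F 0. C and B advance.
Runoff: C is ranked above B on 11 ballots, B above C on 15.

B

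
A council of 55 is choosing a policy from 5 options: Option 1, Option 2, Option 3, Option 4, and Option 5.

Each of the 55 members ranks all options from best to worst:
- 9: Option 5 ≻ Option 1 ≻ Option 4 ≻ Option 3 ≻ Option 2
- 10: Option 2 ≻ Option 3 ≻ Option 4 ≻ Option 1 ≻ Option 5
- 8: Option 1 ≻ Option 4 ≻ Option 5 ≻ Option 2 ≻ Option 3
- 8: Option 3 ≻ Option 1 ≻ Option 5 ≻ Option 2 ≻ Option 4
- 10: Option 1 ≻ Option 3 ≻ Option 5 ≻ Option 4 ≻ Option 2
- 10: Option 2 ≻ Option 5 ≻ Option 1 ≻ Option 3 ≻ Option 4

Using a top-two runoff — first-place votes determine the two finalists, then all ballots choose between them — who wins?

Round 1 first-place votes: Option 1 18, Option 2 20, Option 3 8, Option 4 0, Option 5 9. Option 2 and Option 1 advance.
Runoff: Option 2 is ranked above Option 1 on 20 ballots, Option 1 above Option 2 on 35.

Option 1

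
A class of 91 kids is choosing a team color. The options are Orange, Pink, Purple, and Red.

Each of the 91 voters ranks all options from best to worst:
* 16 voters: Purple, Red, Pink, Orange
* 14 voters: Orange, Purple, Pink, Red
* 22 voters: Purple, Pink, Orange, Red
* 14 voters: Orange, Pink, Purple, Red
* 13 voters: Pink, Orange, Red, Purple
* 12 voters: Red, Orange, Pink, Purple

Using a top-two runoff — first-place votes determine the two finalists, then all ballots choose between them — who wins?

Orange

Round 1 first-place votes: Orange 28, Pink 13, Purple 38, Red 12. Purple and Orange advance.
Runoff: Purple is ranked above Orange on 38 ballots, Orange above Purple on 53.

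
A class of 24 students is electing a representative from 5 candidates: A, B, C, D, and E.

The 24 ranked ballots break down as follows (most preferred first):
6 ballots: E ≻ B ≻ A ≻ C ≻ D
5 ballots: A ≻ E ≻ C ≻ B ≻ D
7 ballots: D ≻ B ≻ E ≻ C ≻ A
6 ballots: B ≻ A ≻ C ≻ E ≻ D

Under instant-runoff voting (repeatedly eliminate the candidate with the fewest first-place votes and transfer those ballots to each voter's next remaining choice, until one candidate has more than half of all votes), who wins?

Round 1: A 5, B 6, C 0, D 7, E 6. C eliminated.
Round 2: A 5, B 6, D 7, E 6. A eliminated.
Round 3: B 6, D 7, E 11. B eliminated.
Round 4: D 7, E 17. E has a majority (≥13).

E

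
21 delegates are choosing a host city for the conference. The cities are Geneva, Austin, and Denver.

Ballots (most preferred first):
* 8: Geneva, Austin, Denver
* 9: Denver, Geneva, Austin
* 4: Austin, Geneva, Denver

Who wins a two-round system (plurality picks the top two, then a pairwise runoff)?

Geneva

Round 1 first-place votes: Geneva 8, Austin 4, Denver 9. Denver and Geneva advance.
Runoff: Denver is ranked above Geneva on 9 ballots, Geneva above Denver on 12.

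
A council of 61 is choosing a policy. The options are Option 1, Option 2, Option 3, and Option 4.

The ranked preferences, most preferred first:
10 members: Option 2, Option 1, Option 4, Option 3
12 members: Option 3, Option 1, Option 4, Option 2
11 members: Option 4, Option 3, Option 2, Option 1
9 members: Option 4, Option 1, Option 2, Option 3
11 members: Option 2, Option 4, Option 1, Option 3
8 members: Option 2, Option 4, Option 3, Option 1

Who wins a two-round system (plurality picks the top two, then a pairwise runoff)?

Round 1 first-place votes: Option 1 0, Option 2 29, Option 3 12, Option 4 20. Option 2 and Option 4 advance.
Runoff: Option 2 is ranked above Option 4 on 29 ballots, Option 4 above Option 2 on 32.

Option 4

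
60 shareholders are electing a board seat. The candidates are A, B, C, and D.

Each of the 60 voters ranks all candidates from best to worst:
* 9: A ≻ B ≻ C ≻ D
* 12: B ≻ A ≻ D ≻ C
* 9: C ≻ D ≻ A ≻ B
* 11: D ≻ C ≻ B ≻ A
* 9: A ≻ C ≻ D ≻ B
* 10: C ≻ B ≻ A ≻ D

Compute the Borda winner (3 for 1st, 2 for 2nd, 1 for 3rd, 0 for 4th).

A: 9×3 + 12×2 + 9×1 + 11×0 + 9×3 + 10×1 = 97
B: 9×2 + 12×3 + 9×0 + 11×1 + 9×0 + 10×2 = 85
C: 9×1 + 12×0 + 9×3 + 11×2 + 9×2 + 10×3 = 106
D: 9×0 + 12×1 + 9×2 + 11×3 + 9×1 + 10×0 = 72

C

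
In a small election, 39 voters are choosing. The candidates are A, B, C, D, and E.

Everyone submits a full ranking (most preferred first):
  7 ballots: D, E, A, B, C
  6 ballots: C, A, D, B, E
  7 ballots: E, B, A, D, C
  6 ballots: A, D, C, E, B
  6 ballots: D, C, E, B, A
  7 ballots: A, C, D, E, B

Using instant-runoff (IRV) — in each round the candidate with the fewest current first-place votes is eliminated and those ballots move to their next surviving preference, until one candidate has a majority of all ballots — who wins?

Round 1: A 13, B 0, C 6, D 13, E 7. B eliminated.
Round 2: A 13, C 6, D 13, E 7. C eliminated.
Round 3: A 19, D 13, E 7. E eliminated.
Round 4: A 26, D 13. A has a majority (≥20).

A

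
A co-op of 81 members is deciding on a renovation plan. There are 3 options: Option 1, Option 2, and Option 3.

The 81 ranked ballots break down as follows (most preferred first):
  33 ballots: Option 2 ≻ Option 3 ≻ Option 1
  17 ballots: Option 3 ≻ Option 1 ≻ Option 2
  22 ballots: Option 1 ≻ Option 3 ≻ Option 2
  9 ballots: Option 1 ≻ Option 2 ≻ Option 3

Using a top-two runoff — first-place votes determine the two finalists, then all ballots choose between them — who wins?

Option 1

Round 1 first-place votes: Option 1 31, Option 2 33, Option 3 17. Option 2 and Option 1 advance.
Runoff: Option 2 is ranked above Option 1 on 33 ballots, Option 1 above Option 2 on 48.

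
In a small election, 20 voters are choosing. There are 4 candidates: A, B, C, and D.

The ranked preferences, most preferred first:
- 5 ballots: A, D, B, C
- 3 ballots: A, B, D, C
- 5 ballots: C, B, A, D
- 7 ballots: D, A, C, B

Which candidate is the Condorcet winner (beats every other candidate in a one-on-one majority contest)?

A

A vs B: 15–5
A vs C: 15–5
A vs D: 13–7
A beats every other candidate.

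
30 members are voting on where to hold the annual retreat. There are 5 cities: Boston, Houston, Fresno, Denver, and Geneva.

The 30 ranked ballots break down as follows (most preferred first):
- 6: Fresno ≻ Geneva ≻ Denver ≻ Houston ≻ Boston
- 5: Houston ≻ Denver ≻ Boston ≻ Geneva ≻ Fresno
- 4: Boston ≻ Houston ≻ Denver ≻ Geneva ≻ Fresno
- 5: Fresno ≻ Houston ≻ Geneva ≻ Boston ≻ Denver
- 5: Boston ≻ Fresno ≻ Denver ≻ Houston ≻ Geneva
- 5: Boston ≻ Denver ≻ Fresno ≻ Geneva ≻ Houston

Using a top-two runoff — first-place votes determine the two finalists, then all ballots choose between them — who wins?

Boston

Round 1 first-place votes: Boston 14, Houston 5, Fresno 11, Denver 0, Geneva 0. Boston and Fresno advance.
Runoff: Boston is ranked above Fresno on 19 ballots, Fresno above Boston on 11.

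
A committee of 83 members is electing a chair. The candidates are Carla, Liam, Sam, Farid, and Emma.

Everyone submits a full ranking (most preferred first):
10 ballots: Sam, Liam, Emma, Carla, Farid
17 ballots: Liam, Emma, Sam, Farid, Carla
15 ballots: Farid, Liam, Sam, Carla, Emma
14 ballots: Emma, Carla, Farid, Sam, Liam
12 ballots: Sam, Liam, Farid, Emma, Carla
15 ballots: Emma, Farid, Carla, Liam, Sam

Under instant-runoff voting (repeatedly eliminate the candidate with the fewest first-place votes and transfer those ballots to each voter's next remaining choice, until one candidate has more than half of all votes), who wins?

Round 1: Carla 0, Liam 17, Sam 22, Farid 15, Emma 29. Carla eliminated.
Round 2: Liam 17, Sam 22, Farid 15, Emma 29. Farid eliminated.
Round 3: Liam 32, Sam 22, Emma 29. Sam eliminated.
Round 4: Liam 54, Emma 29. Liam has a majority (≥42).

Liam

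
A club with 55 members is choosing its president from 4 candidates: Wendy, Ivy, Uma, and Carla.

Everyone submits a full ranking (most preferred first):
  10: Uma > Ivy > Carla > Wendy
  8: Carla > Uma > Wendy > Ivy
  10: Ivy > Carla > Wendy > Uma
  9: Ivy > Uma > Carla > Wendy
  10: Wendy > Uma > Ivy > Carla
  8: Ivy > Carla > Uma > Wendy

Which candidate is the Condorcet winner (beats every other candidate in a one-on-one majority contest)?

Uma

Uma vs Wendy: 35–20
Uma vs Ivy: 28–27
Uma vs Carla: 29–26
Uma beats every other candidate.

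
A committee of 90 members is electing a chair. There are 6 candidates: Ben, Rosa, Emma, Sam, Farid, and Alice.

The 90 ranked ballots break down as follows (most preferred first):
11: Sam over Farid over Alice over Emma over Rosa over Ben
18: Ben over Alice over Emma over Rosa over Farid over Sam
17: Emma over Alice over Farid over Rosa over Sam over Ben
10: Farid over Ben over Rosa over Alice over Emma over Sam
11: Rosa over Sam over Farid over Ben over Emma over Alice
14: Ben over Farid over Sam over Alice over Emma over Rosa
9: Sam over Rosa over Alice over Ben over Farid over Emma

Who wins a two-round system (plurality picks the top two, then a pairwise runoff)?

Sam

Round 1 first-place votes: Ben 32, Rosa 11, Emma 17, Sam 20, Farid 10, Alice 0. Ben and Sam advance.
Runoff: Ben is ranked above Sam on 42 ballots, Sam above Ben on 48.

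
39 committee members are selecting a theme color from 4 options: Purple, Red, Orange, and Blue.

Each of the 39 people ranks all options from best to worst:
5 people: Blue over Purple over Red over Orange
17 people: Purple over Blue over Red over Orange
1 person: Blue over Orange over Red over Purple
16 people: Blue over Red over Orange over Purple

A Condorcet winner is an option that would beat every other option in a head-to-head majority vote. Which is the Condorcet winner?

Blue vs Purple: 22–17
Blue vs Red: 39–0
Blue vs Orange: 39–0
Blue beats every other option.

Blue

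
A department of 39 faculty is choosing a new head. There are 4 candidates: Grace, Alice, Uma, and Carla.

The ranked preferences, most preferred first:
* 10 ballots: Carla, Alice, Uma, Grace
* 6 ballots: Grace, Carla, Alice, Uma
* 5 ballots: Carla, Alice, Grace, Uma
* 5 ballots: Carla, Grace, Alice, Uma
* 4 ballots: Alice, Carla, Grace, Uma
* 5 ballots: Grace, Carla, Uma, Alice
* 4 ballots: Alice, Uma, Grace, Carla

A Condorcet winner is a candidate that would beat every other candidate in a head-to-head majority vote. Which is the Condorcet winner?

Carla

Carla vs Grace: 24–15
Carla vs Alice: 31–8
Carla vs Uma: 35–4
Carla beats every other candidate.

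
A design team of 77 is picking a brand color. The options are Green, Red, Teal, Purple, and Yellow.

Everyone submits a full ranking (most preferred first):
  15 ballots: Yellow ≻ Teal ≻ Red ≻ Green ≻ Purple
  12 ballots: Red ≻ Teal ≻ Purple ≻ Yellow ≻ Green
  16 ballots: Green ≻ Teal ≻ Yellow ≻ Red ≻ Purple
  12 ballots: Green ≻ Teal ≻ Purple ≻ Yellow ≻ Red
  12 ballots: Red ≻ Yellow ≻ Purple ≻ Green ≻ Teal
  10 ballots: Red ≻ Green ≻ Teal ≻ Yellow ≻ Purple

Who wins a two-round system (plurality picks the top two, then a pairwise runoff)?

Round 1 first-place votes: Green 28, Red 34, Teal 0, Purple 0, Yellow 15. Red and Green advance.
Runoff: Red is ranked above Green on 49 ballots, Green above Red on 28.

Red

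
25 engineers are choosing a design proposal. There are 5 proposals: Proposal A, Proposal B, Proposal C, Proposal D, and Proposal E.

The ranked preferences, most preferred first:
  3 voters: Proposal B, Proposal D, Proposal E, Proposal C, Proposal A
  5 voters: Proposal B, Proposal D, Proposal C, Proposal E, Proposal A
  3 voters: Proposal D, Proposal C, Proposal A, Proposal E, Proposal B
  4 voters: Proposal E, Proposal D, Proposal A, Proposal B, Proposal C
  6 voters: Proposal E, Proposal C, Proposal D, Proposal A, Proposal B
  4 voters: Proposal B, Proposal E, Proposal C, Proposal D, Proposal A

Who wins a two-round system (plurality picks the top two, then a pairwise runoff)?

Proposal E

Round 1 first-place votes: Proposal A 0, Proposal B 12, Proposal C 0, Proposal D 3, Proposal E 10. Proposal B and Proposal E advance.
Runoff: Proposal B is ranked above Proposal E on 12 ballots, Proposal E above Proposal B on 13.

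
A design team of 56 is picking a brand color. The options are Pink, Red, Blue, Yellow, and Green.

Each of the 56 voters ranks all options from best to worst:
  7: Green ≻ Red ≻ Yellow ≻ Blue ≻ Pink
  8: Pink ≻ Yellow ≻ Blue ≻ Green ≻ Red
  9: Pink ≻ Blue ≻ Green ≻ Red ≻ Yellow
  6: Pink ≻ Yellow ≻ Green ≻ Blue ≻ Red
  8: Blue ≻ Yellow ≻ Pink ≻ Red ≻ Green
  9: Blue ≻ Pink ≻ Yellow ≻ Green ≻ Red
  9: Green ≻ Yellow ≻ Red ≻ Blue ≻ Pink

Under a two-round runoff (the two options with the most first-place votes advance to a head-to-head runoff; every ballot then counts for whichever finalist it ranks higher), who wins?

Blue

Round 1 first-place votes: Pink 23, Red 0, Blue 17, Yellow 0, Green 16. Pink and Blue advance.
Runoff: Pink is ranked above Blue on 23 ballots, Blue above Pink on 33.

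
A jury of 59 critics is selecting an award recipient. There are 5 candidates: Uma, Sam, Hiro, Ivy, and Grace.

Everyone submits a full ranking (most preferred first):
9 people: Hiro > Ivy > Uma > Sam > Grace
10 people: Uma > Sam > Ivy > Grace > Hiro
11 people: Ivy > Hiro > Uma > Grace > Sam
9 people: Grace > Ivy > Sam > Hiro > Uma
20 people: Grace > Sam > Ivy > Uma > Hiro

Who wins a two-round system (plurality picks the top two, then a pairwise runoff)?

Ivy

Round 1 first-place votes: Uma 10, Sam 0, Hiro 9, Ivy 11, Grace 29. Grace and Ivy advance.
Runoff: Grace is ranked above Ivy on 29 ballots, Ivy above Grace on 30.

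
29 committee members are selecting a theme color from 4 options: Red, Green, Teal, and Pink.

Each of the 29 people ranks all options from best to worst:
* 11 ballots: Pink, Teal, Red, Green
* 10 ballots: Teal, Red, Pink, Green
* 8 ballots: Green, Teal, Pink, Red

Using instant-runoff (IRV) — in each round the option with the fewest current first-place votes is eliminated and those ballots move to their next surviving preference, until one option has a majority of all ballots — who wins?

Teal

Round 1: Red 0, Green 8, Teal 10, Pink 11. Red eliminated.
Round 2: Green 8, Teal 10, Pink 11. Green eliminated.
Round 3: Teal 18, Pink 11. Teal has a majority (≥15).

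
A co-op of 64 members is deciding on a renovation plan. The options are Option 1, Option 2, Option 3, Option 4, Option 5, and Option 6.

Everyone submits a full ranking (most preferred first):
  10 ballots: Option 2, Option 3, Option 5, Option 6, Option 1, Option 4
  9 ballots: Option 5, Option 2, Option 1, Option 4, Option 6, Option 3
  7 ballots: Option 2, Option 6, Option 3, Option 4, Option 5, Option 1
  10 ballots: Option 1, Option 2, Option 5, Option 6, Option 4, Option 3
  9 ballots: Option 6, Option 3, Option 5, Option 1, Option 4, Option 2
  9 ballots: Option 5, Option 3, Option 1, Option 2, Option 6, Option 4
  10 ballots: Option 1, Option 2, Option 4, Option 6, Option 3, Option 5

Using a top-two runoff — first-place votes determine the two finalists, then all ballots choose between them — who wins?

Option 5

Round 1 first-place votes: Option 1 20, Option 2 17, Option 3 0, Option 4 0, Option 5 18, Option 6 9. Option 1 and Option 5 advance.
Runoff: Option 1 is ranked above Option 5 on 20 ballots, Option 5 above Option 1 on 44.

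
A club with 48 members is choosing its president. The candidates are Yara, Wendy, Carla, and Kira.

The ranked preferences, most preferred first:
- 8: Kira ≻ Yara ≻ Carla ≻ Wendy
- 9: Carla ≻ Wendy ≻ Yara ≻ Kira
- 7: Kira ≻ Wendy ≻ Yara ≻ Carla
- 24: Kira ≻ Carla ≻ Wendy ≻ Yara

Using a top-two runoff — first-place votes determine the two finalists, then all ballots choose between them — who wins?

Round 1 first-place votes: Yara 0, Wendy 0, Carla 9, Kira 39. Kira and Carla advance.
Runoff: Kira is ranked above Carla on 39 ballots, Carla above Kira on 9.

Kira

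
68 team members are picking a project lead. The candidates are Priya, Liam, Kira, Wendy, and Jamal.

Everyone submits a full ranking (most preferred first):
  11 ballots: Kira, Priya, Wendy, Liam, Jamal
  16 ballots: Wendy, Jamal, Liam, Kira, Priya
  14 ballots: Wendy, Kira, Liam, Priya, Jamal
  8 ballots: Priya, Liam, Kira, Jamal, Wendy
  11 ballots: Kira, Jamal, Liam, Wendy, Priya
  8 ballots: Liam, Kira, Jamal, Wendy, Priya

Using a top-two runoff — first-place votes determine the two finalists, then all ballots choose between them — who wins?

Kira

Round 1 first-place votes: Priya 8, Liam 8, Kira 22, Wendy 30, Jamal 0. Wendy and Kira advance.
Runoff: Wendy is ranked above Kira on 30 ballots, Kira above Wendy on 38.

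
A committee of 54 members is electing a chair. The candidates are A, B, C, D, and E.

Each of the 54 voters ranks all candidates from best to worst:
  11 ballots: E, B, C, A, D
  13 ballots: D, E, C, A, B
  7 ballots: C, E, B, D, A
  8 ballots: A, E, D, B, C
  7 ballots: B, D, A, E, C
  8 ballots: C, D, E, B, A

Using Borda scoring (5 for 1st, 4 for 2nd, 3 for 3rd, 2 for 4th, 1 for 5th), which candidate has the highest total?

E

A: 11×2 + 13×2 + 7×1 + 8×5 + 7×3 + 8×1 = 124
B: 11×4 + 13×1 + 7×3 + 8×2 + 7×5 + 8×2 = 145
C: 11×3 + 13×3 + 7×5 + 8×1 + 7×1 + 8×5 = 162
D: 11×1 + 13×5 + 7×2 + 8×3 + 7×4 + 8×4 = 174
E: 11×5 + 13×4 + 7×4 + 8×4 + 7×2 + 8×3 = 205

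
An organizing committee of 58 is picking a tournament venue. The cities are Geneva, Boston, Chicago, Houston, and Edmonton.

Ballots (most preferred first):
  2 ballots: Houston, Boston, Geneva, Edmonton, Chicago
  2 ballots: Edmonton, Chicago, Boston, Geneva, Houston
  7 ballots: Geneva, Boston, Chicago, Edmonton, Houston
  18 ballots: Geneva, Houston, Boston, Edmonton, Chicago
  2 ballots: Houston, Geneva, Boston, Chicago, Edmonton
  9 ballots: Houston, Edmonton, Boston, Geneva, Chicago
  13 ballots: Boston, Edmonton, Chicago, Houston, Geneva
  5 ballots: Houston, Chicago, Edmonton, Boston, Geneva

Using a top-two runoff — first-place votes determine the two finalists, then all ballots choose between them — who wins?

Round 1 first-place votes: Geneva 25, Boston 13, Chicago 0, Houston 18, Edmonton 2. Geneva and Houston advance.
Runoff: Geneva is ranked above Houston on 27 ballots, Houston above Geneva on 31.

Houston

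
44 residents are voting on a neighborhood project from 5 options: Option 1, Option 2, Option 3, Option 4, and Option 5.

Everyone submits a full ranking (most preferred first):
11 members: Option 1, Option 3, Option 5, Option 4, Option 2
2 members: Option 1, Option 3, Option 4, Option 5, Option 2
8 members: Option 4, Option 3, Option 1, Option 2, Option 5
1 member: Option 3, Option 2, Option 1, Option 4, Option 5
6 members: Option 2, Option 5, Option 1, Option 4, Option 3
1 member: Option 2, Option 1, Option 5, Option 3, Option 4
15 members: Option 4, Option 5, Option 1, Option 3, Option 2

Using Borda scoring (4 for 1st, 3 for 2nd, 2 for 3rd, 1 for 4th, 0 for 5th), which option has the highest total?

Option 1: 11×4 + 2×4 + 8×2 + 1×2 + 6×2 + 1×3 + 15×2 = 115
Option 2: 11×0 + 2×0 + 8×1 + 1×3 + 6×4 + 1×4 + 15×0 = 39
Option 3: 11×3 + 2×3 + 8×3 + 1×4 + 6×0 + 1×1 + 15×1 = 83
Option 4: 11×1 + 2×2 + 8×4 + 1×1 + 6×1 + 1×0 + 15×4 = 114
Option 5: 11×2 + 2×1 + 8×0 + 1×0 + 6×3 + 1×2 + 15×3 = 89

Option 1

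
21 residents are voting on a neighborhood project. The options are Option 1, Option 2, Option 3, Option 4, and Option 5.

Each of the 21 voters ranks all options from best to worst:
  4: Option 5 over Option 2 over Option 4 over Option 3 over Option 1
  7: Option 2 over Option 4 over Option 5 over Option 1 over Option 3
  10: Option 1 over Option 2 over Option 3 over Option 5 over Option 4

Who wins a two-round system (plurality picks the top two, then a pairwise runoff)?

Option 2

Round 1 first-place votes: Option 1 10, Option 2 7, Option 3 0, Option 4 0, Option 5 4. Option 1 and Option 2 advance.
Runoff: Option 1 is ranked above Option 2 on 10 ballots, Option 2 above Option 1 on 11.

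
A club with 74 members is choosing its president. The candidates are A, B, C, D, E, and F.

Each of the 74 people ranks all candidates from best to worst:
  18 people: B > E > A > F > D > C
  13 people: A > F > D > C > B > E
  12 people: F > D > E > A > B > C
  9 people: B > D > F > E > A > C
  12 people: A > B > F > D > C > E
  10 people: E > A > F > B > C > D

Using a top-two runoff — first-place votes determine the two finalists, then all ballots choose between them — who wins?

Round 1 first-place votes: A 25, B 27, C 0, D 0, E 10, F 12. B and A advance.
Runoff: B is ranked above A on 27 ballots, A above B on 47.

A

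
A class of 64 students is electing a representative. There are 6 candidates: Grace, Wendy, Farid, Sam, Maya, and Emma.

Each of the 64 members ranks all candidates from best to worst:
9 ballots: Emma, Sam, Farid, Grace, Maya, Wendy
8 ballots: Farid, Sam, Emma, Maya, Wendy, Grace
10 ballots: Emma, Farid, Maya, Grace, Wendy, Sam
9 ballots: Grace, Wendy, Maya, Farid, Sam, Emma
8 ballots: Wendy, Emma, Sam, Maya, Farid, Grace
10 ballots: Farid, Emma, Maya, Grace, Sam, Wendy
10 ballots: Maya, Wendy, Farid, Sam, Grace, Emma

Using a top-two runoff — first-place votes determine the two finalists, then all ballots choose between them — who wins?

Round 1 first-place votes: Grace 9, Wendy 8, Farid 18, Sam 0, Maya 10, Emma 19. Emma and Farid advance.
Runoff: Emma is ranked above Farid on 27 ballots, Farid above Emma on 37.

Farid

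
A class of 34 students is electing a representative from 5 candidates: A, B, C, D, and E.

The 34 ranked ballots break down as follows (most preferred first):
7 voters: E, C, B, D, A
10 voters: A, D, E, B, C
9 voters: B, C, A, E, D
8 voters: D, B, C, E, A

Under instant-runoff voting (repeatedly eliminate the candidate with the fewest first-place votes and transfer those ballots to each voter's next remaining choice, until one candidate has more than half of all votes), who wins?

B

Round 1: A 10, B 9, C 0, D 8, E 7. C eliminated.
Round 2: A 10, B 9, D 8, E 7. E eliminated.
Round 3: A 10, B 16, D 8. D eliminated.
Round 4: A 10, B 24. B has a majority (≥18).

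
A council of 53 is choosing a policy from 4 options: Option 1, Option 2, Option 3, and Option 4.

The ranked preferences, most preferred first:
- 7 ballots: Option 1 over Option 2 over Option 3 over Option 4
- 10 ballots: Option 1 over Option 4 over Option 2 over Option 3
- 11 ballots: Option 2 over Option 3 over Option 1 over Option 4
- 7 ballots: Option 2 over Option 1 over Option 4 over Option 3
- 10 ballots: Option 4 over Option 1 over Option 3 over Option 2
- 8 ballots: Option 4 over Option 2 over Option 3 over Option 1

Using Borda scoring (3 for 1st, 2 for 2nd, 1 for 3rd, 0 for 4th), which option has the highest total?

Option 1

Option 1: 7×3 + 10×3 + 11×1 + 7×2 + 10×2 + 8×0 = 96
Option 2: 7×2 + 10×1 + 11×3 + 7×3 + 10×0 + 8×2 = 94
Option 3: 7×1 + 10×0 + 11×2 + 7×0 + 10×1 + 8×1 = 47
Option 4: 7×0 + 10×2 + 11×0 + 7×1 + 10×3 + 8×3 = 81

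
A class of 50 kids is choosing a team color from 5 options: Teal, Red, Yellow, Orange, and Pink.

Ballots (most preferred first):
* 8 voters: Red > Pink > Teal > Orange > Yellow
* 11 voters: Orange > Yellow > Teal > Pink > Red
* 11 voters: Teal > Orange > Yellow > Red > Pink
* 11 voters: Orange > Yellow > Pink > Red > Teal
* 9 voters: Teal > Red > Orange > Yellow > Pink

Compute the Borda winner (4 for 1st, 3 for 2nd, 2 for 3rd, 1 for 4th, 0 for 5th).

Teal: 8×2 + 11×2 + 11×4 + 11×0 + 9×4 = 118
Red: 8×4 + 11×0 + 11×1 + 11×1 + 9×3 = 81
Yellow: 8×0 + 11×3 + 11×2 + 11×3 + 9×1 = 97
Orange: 8×1 + 11×4 + 11×3 + 11×4 + 9×2 = 147
Pink: 8×3 + 11×1 + 11×0 + 11×2 + 9×0 = 57

Orange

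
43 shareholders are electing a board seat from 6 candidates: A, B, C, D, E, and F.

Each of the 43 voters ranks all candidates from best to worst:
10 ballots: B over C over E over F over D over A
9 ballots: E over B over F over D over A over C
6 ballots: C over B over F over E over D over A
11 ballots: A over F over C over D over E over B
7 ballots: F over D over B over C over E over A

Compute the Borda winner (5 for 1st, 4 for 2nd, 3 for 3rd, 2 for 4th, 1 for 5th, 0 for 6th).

A: 10×0 + 9×1 + 6×0 + 11×5 + 7×0 = 64
B: 10×5 + 9×4 + 6×4 + 11×0 + 7×3 = 131
C: 10×4 + 9×0 + 6×5 + 11×3 + 7×2 = 117
D: 10×1 + 9×2 + 6×1 + 11×2 + 7×4 = 84
E: 10×3 + 9×5 + 6×2 + 11×1 + 7×1 = 105
F: 10×2 + 9×3 + 6×3 + 11×4 + 7×5 = 144

F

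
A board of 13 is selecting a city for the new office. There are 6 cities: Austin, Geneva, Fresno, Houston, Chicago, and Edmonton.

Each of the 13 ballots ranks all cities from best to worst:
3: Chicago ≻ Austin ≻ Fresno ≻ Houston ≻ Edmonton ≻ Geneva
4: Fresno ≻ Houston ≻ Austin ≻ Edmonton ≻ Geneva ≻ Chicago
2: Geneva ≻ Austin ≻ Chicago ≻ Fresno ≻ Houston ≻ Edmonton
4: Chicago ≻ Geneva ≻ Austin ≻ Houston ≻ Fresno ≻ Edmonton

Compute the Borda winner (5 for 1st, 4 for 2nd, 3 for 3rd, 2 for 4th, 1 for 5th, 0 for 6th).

Austin: 3×4 + 4×3 + 2×4 + 4×3 = 44
Geneva: 3×0 + 4×1 + 2×5 + 4×4 = 30
Fresno: 3×3 + 4×5 + 2×2 + 4×1 = 37
Houston: 3×2 + 4×4 + 2×1 + 4×2 = 32
Chicago: 3×5 + 4×0 + 2×3 + 4×5 = 41
Edmonton: 3×1 + 4×2 + 2×0 + 4×0 = 11

Austin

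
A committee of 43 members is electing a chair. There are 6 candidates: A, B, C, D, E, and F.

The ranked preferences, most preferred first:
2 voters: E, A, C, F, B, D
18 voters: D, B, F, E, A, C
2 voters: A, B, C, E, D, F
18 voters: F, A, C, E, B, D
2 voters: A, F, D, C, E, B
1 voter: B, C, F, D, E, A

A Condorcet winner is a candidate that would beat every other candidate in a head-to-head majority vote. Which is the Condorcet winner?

F vs A: 37–6
F vs B: 22–21
F vs C: 38–5
F vs D: 23–20
F vs E: 39–4
F beats every other candidate.

F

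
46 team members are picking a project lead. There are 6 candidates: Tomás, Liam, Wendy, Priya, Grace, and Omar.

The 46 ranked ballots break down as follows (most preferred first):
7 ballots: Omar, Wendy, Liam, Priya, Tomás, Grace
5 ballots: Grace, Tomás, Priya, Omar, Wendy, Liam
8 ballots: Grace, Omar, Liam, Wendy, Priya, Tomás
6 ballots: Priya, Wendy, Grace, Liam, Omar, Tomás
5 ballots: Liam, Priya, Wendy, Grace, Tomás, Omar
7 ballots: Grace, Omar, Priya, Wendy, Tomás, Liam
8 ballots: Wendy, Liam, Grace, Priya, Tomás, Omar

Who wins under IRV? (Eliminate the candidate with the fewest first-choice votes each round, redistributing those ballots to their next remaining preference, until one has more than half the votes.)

Wendy

Round 1: Tomás 0, Liam 5, Wendy 8, Priya 6, Grace 20, Omar 7. Tomás eliminated.
Round 2: Liam 5, Wendy 8, Priya 6, Grace 20, Omar 7. Liam eliminated.
Round 3: Wendy 8, Priya 11, Grace 20, Omar 7. Omar eliminated.
Round 4: Wendy 15, Priya 11, Grace 20. Priya eliminated.
Round 5: Wendy 26, Grace 20. Wendy has a majority (≥24).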